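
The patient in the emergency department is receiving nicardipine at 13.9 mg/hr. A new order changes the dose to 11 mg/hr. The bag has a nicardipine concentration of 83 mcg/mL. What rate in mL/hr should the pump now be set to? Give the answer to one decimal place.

Concentration = 83 mcg/mL = 0.083 mg/mL
Rate = 11 mg/hr ÷ 0.083 mg/mL = 132.5301 mL/hr

132.5 mL/hr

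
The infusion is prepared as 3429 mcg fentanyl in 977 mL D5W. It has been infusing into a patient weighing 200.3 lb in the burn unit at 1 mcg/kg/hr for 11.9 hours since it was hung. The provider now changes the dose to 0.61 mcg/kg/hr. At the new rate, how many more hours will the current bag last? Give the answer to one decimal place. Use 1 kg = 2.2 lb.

42.2 hours

Initial rate:
Weight = 200.3 lb ÷ 2.2 lb/kg = 91.04545 kg
Dose = 1 mcg/kg/hr × 91.04545 kg = 91.04545 mcg/hr
Concentration = 3429 mcg ÷ 977 mL = 3.509724 mcg/mL
Rate = 91.04545 mcg/hr ÷ 3.509724 mcg/mL = 25.94092 mL/hr
Volume infused so far = 25.94092 mL/hr × 11.9 hr = 308.6969 mL
Volume remaining = 977 − 308.6969 = 668.3031 mL
New rate:
Dose = 0.61 mcg/kg/hr × 91.04545 kg = 55.53773 mcg/hr
Rate = 55.53773 mcg/hr ÷ 3.509724 mcg/mL = 15.82396 mL/hr
Time remaining = 668.3031 mL ÷ 15.82396 mL/hr = 42.23362 hr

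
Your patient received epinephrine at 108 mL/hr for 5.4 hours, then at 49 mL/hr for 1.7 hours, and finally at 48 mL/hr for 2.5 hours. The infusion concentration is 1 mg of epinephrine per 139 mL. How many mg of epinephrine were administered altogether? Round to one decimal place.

Concentration = 1 mg ÷ 139 mL = 0.007194245 mg/mL
Stage 1: 108 mL/hr × 5.4 hr = 583.2 mL → 583.2 mL × 0.007194245 mg/mL = 4.195683 mg
Stage 2: 49 mL/hr × 1.7 hr = 83.3 mL → 83.3 mL × 0.007194245 mg/mL = 0.5992806 mg
Stage 3: 48 mL/hr × 2.5 hr = 120 mL → 120 mL × 0.007194245 mg/mL = 0.8633094 mg
Total = 4.195683 + 0.5992806 + 0.8633094 = 5.658273 mg

5.7 mg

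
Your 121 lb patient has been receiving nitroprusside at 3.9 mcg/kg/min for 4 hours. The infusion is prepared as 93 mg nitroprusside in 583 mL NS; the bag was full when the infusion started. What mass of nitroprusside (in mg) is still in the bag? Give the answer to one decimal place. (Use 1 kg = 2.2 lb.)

Weight = 121 lb ÷ 2.2 lb/kg = 55 kg
Dose = 3.9 mcg/kg/min × 55 kg = 214.5 mcg/min
214.5 mcg/min × 60 min/hr = 12870 mcg/hr
Concentration = 93 mg ÷ 583 mL = 0.1595197 mg/mL = 159.5197 mcg/mL
Rate = 12870 mcg/hr ÷ 159.5197 mcg/mL = 80.67968 mL/hr
Volume infused = 80.67968 mL/hr × 4 hr = 322.7187 mL
Volume remaining = 583 − 322.7187 = 260.2813 mL
Drug remaining = 260.2813 mL × 159.5197 mcg/mL = 41520 mcg = 41.52 mg

41.5 mg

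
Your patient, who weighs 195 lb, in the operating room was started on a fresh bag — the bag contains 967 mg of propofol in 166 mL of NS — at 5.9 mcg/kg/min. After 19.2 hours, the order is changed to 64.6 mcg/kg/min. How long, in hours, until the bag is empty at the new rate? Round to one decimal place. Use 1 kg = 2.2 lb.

Initial rate:
Weight = 195 lb ÷ 2.2 lb/kg = 88.63636 kg
Dose = 5.9 mcg/kg/min × 88.63636 kg = 522.9545 mcg/min
522.9545 mcg/min × 60 min/hr = 31377.27 mcg/hr
Concentration = 967 mg ÷ 166 mL = 5.825301 mg/mL = 5825.301 mcg/mL
Rate = 31377.27 mcg/hr ÷ 5825.301 mcg/mL = 5.386378 mL/hr
Volume infused so far = 5.386378 mL/hr × 19.2 hr = 103.4185 mL
Volume remaining = 166 − 103.4185 = 62.58155 mL
New rate:
Dose = 64.6 mcg/kg/min × 88.63636 kg = 5725.909 mcg/min
5725.909 mcg/min × 60 min/hr = 343554.5 mcg/hr
Rate = 343554.5 mcg/hr ÷ 5825.301 mcg/mL = 58.97627 mL/hr
Time remaining = 62.58155 mL ÷ 58.97627 mL/hr = 1.061131 hr

1.1 hours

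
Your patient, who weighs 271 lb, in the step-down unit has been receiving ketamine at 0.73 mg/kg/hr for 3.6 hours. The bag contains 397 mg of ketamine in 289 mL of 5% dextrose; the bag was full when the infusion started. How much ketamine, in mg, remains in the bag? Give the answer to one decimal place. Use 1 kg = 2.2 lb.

73.3 mg

Weight = 271 lb ÷ 2.2 lb/kg = 123.1818 kg
Dose = 0.73 mg/kg/hr × 123.1818 kg = 89.92273 mg/hr
Concentration = 397 mg ÷ 289 mL = 1.373702 mg/mL
Rate = 89.92273 mg/hr ÷ 1.373702 mg/mL = 65.46012 mL/hr
Volume infused = 65.46012 mL/hr × 3.6 hr = 235.6564 mL
Volume remaining = 289 − 235.6564 = 53.34356 mL
Drug remaining = 53.34356 mL × 1.373702 mg/mL = 73.27818 mg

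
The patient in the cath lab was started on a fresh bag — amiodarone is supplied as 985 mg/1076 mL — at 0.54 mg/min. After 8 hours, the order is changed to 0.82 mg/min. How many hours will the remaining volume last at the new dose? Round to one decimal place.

Initial rate:
0.54 mg/min × 60 min/hr = 32.4 mg/hr
Concentration = 985 mg ÷ 1076 mL = 0.9154275 mg/mL
Rate = 32.4 mg/hr ÷ 0.9154275 mg/mL = 35.3933 mL/hr
Volume infused so far = 35.3933 mL/hr × 8 hr = 283.1464 mL
Volume remaining = 1076 − 283.1464 = 792.8536 mL
New rate:
0.82 mg/min × 60 min/hr = 49.2 mg/hr
Rate = 49.2 mg/hr ÷ 0.9154275 mg/mL = 53.74538 mL/hr
Time remaining = 792.8536 mL ÷ 53.74538 mL/hr = 14.75203 hr

14.8 hours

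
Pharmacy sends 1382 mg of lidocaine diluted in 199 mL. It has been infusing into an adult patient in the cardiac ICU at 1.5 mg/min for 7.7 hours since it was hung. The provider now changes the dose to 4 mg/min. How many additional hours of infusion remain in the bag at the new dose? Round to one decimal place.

Initial rate:
1.5 mg/min × 60 min/hr = 90 mg/hr
Concentration = 1382 mg ÷ 199 mL = 6.944724 mg/mL
Rate = 90 mg/hr ÷ 6.944724 mg/mL = 12.95948 mL/hr
Volume infused so far = 12.95948 mL/hr × 7.7 hr = 99.78799 mL
Volume remaining = 199 − 99.78799 = 99.21201 mL
New rate:
4 mg/min × 60 min/hr = 240 mg/hr
Rate = 240 mg/hr ÷ 6.944724 mg/mL = 34.55861 mL/hr
Time remaining = 99.21201 mL ÷ 34.55861 mL/hr = 2.870833 hr

2.9 hours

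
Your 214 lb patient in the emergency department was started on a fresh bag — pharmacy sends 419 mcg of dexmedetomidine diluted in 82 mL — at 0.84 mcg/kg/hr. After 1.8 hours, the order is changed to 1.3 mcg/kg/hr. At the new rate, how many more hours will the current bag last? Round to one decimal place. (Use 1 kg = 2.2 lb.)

Initial rate:
Weight = 214 lb ÷ 2.2 lb/kg = 97.27273 kg
Dose = 0.84 mcg/kg/hr × 97.27273 kg = 81.70909 mcg/hr
Concentration = 419 mcg ÷ 82 mL = 5.109756 mcg/mL
Rate = 81.70909 mcg/hr ÷ 5.109756 mcg/mL = 15.9908 mL/hr
Volume infused so far = 15.9908 mL/hr × 1.8 hr = 28.78344 mL
Volume remaining = 82 − 28.78344 = 53.21656 mL
New rate:
Dose = 1.3 mcg/kg/hr × 97.27273 kg = 126.4545 mcg/hr
Rate = 126.4545 mcg/hr ÷ 5.109756 mcg/mL = 24.74767 mL/hr
Time remaining = 53.21656 mL ÷ 24.74767 mL/hr = 2.150367 hr

2.2 hours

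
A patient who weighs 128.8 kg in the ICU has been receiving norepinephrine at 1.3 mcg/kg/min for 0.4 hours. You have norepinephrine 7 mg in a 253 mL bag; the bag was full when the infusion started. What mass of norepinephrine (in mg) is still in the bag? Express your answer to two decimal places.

Dose = 1.3 mcg/kg/min × 128.8 kg = 167.44 mcg/min
167.44 mcg/min × 60 min/hr = 10046.4 mcg/hr
Concentration = 7 mg ÷ 253 mL = 0.02766798 mg/mL = 27.66798 mcg/mL
Rate = 10046.4 mcg/hr ÷ 27.66798 mcg/mL = 363.1056 mL/hr
Volume infused = 363.1056 mL/hr × 0.4 hr = 145.2422 mL
Volume remaining = 253 − 145.2422 = 107.7578 mL
Drug remaining = 107.7578 mL × 27.66798 mcg/mL = 2981.44 mcg = 2.98144 mg

2.98 mg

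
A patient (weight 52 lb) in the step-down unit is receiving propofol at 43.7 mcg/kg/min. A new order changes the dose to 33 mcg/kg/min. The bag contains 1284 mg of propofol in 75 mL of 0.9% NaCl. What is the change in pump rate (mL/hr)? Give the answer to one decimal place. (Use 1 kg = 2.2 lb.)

0.9 mL/hr

At the current dose:
Weight = 52 lb ÷ 2.2 lb/kg = 23.63636 kg
Dose = 43.7 mcg/kg/min × 23.63636 kg = 1032.909 mcg/min
1032.909 mcg/min × 60 min/hr = 61974.55 mcg/hr
Concentration = 1284 mg ÷ 75 mL = 17.12 mg/mL = 17120 mcg/mL
Rate = 61974.55 mcg/hr ÷ 17120 mcg/mL = 3.620008 mL/hr
At the new dose:
Dose = 33 mcg/kg/min × 23.63636 kg = 780 mcg/min
780 mcg/min × 60 min/hr = 46800 mcg/hr
Rate = 46800 mcg/hr ÷ 17120 mcg/mL = 2.733645 mL/hr
Change = 2.733645 − 3.620008 = -0.8863636 mL/hr → 0.8863636 mL/hr decrease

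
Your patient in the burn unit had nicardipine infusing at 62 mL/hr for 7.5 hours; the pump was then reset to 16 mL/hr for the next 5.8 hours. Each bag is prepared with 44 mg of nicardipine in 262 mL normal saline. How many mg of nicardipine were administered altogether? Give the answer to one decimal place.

93.7 mg

Concentration = 44 mg ÷ 262 mL = 0.1679389 mg/mL
Stage 1: 62 mL/hr × 7.5 hr = 465 mL → 465 mL × 0.1679389 mg/mL = 78.0916 mg
Stage 2: 16 mL/hr × 5.8 hr = 92.8 mL → 92.8 mL × 0.1679389 mg/mL = 15.58473 mg
Total = 78.0916 + 15.58473 = 93.67634 mg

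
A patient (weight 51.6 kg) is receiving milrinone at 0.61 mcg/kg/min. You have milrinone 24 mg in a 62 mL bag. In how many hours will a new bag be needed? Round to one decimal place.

Dose = 0.61 mcg/kg/min × 51.6 kg = 31.476 mcg/min
31.476 mcg/min × 60 min/hr = 1888.56 mcg/hr
Concentration = 24 mg ÷ 62 mL = 0.3870968 mg/mL = 387.0968 mcg/mL
Rate = 1888.56 mcg/hr ÷ 387.0968 mcg/mL = 4.87878 mL/hr
Duration = 62 mL ÷ 4.87878 mL/hr = 12.7081 hr

12.7 hours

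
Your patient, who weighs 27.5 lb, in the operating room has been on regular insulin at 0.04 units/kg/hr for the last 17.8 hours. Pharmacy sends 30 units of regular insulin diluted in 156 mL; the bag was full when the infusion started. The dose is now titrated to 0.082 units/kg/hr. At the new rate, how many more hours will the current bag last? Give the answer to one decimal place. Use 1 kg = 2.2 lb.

20.6 hours

Initial rate:
Weight = 27.5 lb ÷ 2.2 lb/kg = 12.5 kg
Dose = 0.04 units/kg/hr × 12.5 kg = 0.5 units/hr
Concentration = 30 units ÷ 156 mL = 0.1923077 units/mL
Rate = 0.5 units/hr ÷ 0.1923077 units/mL = 2.6 mL/hr
Volume infused so far = 2.6 mL/hr × 17.8 hr = 46.28 mL
Volume remaining = 156 − 46.28 = 109.72 mL
New rate:
Dose = 0.082 units/kg/hr × 12.5 kg = 1.025 units/hr
Rate = 1.025 units/hr ÷ 0.1923077 units/mL = 5.33 mL/hr
Time remaining = 109.72 mL ÷ 5.33 mL/hr = 20.58537 hr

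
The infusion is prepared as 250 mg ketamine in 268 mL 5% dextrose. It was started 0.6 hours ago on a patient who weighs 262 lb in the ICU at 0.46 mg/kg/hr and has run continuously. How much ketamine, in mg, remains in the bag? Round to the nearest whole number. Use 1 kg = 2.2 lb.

Weight = 262 lb ÷ 2.2 lb/kg = 119.0909 kg
Dose = 0.46 mg/kg/hr × 119.0909 kg = 54.78182 mg/hr
Concentration = 250 mg ÷ 268 mL = 0.9328358 mg/mL
Rate = 54.78182 mg/hr ÷ 0.9328358 mg/mL = 58.72611 mL/hr
Volume infused = 58.72611 mL/hr × 0.6 hr = 35.23567 mL
Volume remaining = 268 − 35.23567 = 232.7643 mL
Drug remaining = 232.7643 mL × 0.9328358 mg/mL = 217.1309 mg

217 mg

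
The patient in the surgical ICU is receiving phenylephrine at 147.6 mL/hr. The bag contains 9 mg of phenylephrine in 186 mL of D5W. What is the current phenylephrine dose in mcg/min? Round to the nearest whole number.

119 mcg/min

Concentration = 9 mg ÷ 186 mL = 0.0483871 mg/mL = 48.3871 mcg/mL
Drug rate = 147.6 mL/hr × 48.3871 mcg/mL = 7141.935 mcg/hr
7141.935 mcg/hr ÷ 60 min/hr = 119.0323 mcg/min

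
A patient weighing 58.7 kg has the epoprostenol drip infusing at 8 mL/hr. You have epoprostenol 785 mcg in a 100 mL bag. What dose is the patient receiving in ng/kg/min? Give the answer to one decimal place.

17.8 ng/kg/min

Concentration = 785 mcg ÷ 100 mL = 7.85 mcg/mL = 7850 ng/mL
Drug rate = 8 mL/hr × 7850 ng/mL = 62800 ng/hr
62800 ng/hr ÷ 60 min/hr = 1046.667 ng/min
1046.667 ng/min ÷ 58.7 kg = 17.83078 ng/kg/min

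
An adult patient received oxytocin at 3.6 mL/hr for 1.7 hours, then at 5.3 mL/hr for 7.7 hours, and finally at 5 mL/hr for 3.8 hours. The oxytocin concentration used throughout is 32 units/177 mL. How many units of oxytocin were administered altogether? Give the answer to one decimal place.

11.9 units

Concentration = 32 units ÷ 177 mL = 0.180791 units/mL
Stage 1: 3.6 mL/hr × 1.7 hr = 6.12 mL → 6.12 mL × 0.180791 units/mL = 1.106441 units
Stage 2: 5.3 mL/hr × 7.7 hr = 40.81 mL → 40.81 mL × 0.180791 units/mL = 7.378079 units
Stage 3: 5 mL/hr × 3.8 hr = 19 mL → 19 mL × 0.180791 units/mL = 3.435028 units
Total = 1.106441 + 7.378079 + 3.435028 = 11.91955 units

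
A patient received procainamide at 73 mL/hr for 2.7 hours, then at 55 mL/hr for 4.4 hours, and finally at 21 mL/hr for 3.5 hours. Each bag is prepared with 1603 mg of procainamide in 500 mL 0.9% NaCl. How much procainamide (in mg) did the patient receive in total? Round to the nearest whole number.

Concentration = 1603 mg ÷ 500 mL = 3.206 mg/mL
Stage 1: 73 mL/hr × 2.7 hr = 197.1 mL → 197.1 mL × 3.206 mg/mL = 631.9026 mg
Stage 2: 55 mL/hr × 4.4 hr = 242 mL → 242 mL × 3.206 mg/mL = 775.852 mg
Stage 3: 21 mL/hr × 3.5 hr = 73.5 mL → 73.5 mL × 3.206 mg/mL = 235.641 mg
Total = 631.9026 + 775.852 + 235.641 = 1643.396 mg

1643 mg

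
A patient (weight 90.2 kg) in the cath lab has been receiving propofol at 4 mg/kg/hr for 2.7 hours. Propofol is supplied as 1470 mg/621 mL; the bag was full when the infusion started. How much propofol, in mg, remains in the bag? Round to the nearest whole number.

496 mg

Dose = 4 mg/kg/hr × 90.2 kg = 360.8 mg/hr
Concentration = 1470 mg ÷ 621 mL = 2.36715 mg/mL
Rate = 360.8 mg/hr ÷ 2.36715 mg/mL = 152.4196 mL/hr
Volume infused = 152.4196 mL/hr × 2.7 hr = 411.5329 mL
Volume remaining = 621 − 411.5329 = 209.4671 mL
Drug remaining = 209.4671 mL × 2.36715 mg/mL = 495.84 mg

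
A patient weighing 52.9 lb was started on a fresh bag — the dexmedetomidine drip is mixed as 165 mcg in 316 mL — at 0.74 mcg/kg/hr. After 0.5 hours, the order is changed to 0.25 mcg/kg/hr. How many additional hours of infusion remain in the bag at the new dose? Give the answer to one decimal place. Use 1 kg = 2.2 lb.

26.0 hours

Initial rate:
Weight = 52.9 lb ÷ 2.2 lb/kg = 24.04545 kg
Dose = 0.74 mcg/kg/hr × 24.04545 kg = 17.79364 mcg/hr
Concentration = 165 mcg ÷ 316 mL = 0.5221519 mcg/mL
Rate = 17.79364 mcg/hr ÷ 0.5221519 mcg/mL = 34.07751 mL/hr
Volume infused so far = 34.07751 mL/hr × 0.5 hr = 17.03875 mL
Volume remaining = 316 − 17.03875 = 298.9612 mL
New rate:
Dose = 0.25 mcg/kg/hr × 24.04545 kg = 6.011364 mcg/hr
Rate = 6.011364 mcg/hr ÷ 0.5221519 mcg/mL = 11.51267 mL/hr
Time remaining = 298.9612 mL ÷ 11.51267 mL/hr = 25.96802 hr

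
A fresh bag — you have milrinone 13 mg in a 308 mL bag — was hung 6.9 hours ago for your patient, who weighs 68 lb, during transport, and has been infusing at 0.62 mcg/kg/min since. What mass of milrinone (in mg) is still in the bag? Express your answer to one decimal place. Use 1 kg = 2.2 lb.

5.1 mg

Weight = 68 lb ÷ 2.2 lb/kg = 30.90909 kg
Dose = 0.62 mcg/kg/min × 30.90909 kg = 19.16364 mcg/min
19.16364 mcg/min × 60 min/hr = 1149.818 mcg/hr
Concentration = 13 mg ÷ 308 mL = 0.04220779 mg/mL = 42.20779 mcg/mL
Rate = 1149.818 mcg/hr ÷ 42.20779 mcg/mL = 27.24185 mL/hr
Volume infused = 27.24185 mL/hr × 6.9 hr = 187.9687 mL
Volume remaining = 308 − 187.9687 = 120.0313 mL
Drug remaining = 120.0313 mL × 42.20779 mcg/mL = 5066.255 mcg = 5.066255 mg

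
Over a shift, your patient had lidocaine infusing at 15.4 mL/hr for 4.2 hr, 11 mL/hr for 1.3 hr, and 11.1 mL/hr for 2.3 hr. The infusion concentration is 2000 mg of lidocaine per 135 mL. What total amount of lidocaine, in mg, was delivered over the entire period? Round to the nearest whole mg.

Concentration = 2000 mg ÷ 135 mL = 14.81481 mg/mL
Stage 1: 15.4 mL/hr × 4.2 hr = 64.68 mL → 64.68 mL × 14.81481 mg/mL = 958.2222 mg
Stage 2: 11 mL/hr × 1.3 hr = 14.3 mL → 14.3 mL × 14.81481 mg/mL = 211.8519 mg
Stage 3: 11.1 mL/hr × 2.3 hr = 25.53 mL → 25.53 mL × 14.81481 mg/mL = 378.2222 mg
Total = 958.2222 + 211.8519 + 378.2222 = 1548.296 mg

1548 mg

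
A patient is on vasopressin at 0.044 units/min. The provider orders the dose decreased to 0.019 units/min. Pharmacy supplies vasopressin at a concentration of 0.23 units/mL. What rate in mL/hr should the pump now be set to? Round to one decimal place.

5.0 mL/hr

0.019 units/min × 60 min/hr = 1.14 units/hr
Rate = 1.14 units/hr ÷ 0.23 units/mL = 4.956522 mL/hr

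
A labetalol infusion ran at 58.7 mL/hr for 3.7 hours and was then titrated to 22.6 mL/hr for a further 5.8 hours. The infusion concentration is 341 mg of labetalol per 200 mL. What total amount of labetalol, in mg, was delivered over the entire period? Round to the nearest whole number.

Concentration = 341 mg ÷ 200 mL = 1.705 mg/mL
Stage 1: 58.7 mL/hr × 3.7 hr = 217.19 mL → 217.19 mL × 1.705 mg/mL = 370.309 mg
Stage 2: 22.6 mL/hr × 5.8 hr = 131.08 mL → 131.08 mL × 1.705 mg/mL = 223.4914 mg
Total = 370.309 + 223.4914 = 593.8004 mg

594 mg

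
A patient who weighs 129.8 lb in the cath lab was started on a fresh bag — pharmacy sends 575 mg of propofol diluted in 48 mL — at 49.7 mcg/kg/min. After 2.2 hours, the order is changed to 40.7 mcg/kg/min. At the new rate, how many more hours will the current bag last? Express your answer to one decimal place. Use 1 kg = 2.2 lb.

Initial rate:
Weight = 129.8 lb ÷ 2.2 lb/kg = 59 kg
Dose = 49.7 mcg/kg/min × 59 kg = 2932.3 mcg/min
2932.3 mcg/min × 60 min/hr = 175938 mcg/hr
Concentration = 575 mg ÷ 48 mL = 11.97917 mg/mL = 11979.17 mcg/mL
Rate = 175938 mcg/hr ÷ 11979.17 mcg/mL = 14.687 mL/hr
Volume infused so far = 14.687 mL/hr × 2.2 hr = 32.3114 mL
Volume remaining = 48 − 32.3114 = 15.6886 mL
New rate:
Dose = 40.7 mcg/kg/min × 59 kg = 2401.3 mcg/min
2401.3 mcg/min × 60 min/hr = 144078 mcg/hr
Rate = 144078 mcg/hr ÷ 11979.17 mcg/mL = 12.02738 mL/hr
Time remaining = 15.6886 mL ÷ 12.02738 mL/hr = 1.304407 hr

1.3 hours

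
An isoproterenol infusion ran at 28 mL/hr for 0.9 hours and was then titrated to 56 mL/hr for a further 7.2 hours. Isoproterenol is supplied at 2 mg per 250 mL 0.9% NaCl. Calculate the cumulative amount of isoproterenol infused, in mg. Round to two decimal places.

Concentration = 2 mg ÷ 250 mL = 0.008 mg/mL
Stage 1: 28 mL/hr × 0.9 hr = 25.2 mL → 25.2 mL × 0.008 mg/mL = 0.2016 mg
Stage 2: 56 mL/hr × 7.2 hr = 403.2 mL → 403.2 mL × 0.008 mg/mL = 3.2256 mg
Total = 0.2016 + 3.2256 = 3.4272 mg

3.43 mg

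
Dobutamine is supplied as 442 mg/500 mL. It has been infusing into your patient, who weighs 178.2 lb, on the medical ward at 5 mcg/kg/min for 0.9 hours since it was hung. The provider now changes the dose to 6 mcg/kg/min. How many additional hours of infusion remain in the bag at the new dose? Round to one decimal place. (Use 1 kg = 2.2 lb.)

Initial rate:
Weight = 178.2 lb ÷ 2.2 lb/kg = 81 kg
Dose = 5 mcg/kg/min × 81 kg = 405 mcg/min
405 mcg/min × 60 min/hr = 24300 mcg/hr
Concentration = 442 mg ÷ 500 mL = 0.884 mg/mL = 884 mcg/mL
Rate = 24300 mcg/hr ÷ 884 mcg/mL = 27.48869 mL/hr
Volume infused so far = 27.48869 mL/hr × 0.9 hr = 24.73982 mL
Volume remaining = 500 − 24.73982 = 475.2602 mL
New rate:
Dose = 6 mcg/kg/min × 81 kg = 486 mcg/min
486 mcg/min × 60 min/hr = 29160 mcg/hr
Rate = 29160 mcg/hr ÷ 884 mcg/mL = 32.98643 mL/hr
Time remaining = 475.2602 mL ÷ 32.98643 mL/hr = 14.40775 hr

14.4 hours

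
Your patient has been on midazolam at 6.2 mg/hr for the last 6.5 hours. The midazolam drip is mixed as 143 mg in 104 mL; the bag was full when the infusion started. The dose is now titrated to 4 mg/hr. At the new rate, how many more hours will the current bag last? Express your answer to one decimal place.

25.7 hours

Initial rate:
Concentration = 143 mg ÷ 104 mL = 1.375 mg/mL
Rate = 6.2 mg/hr ÷ 1.375 mg/mL = 4.509091 mL/hr
Volume infused so far = 4.509091 mL/hr × 6.5 hr = 29.30909 mL
Volume remaining = 104 − 29.30909 = 74.69091 mL
New rate:
Rate = 4 mg/hr ÷ 1.375 mg/mL = 2.909091 mL/hr
Time remaining = 74.69091 mL ÷ 2.909091 mL/hr = 25.675 hr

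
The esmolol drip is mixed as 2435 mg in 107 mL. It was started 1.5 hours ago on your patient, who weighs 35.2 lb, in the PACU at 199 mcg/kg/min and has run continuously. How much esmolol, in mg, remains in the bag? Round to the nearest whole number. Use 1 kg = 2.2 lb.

2148 mg

Weight = 35.2 lb ÷ 2.2 lb/kg = 16 kg
Dose = 199 mcg/kg/min × 16 kg = 3184 mcg/min
3184 mcg/min × 60 min/hr = 191040 mcg/hr
Concentration = 2435 mg ÷ 107 mL = 22.75701 mg/mL = 22757.01 mcg/mL
Rate = 191040 mcg/hr ÷ 22757.01 mcg/mL = 8.394776 mL/hr
Volume infused = 8.394776 mL/hr × 1.5 hr = 12.59216 mL
Volume remaining = 107 − 12.59216 = 94.40784 mL
Drug remaining = 94.40784 mL × 22757.01 mcg/mL = 2148440 mcg = 2148.44 mg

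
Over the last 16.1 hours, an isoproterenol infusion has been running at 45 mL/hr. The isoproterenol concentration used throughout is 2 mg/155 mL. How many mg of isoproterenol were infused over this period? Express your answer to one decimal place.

Concentration = 2 mg ÷ 155 mL = 0.01290323 mg/mL = 12.90323 mcg/mL
Drug rate = 45 mL/hr × 12.90323 mcg/mL = 580.6452 mcg/hr
Total = 580.6452 mcg/hr × 16.1 hr = 9348.387 mcg = 9.348387 mg

9.3 mg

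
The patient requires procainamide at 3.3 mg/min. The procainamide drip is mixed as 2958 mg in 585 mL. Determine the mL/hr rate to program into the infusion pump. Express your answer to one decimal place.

39.2 mL/hr

3.3 mg/min × 60 min/hr = 198 mg/hr
Concentration = 2958 mg ÷ 585 mL = 5.05641 mg/mL
Rate = 198 mg/hr ÷ 5.05641 mg/mL = 39.15822 mL/hr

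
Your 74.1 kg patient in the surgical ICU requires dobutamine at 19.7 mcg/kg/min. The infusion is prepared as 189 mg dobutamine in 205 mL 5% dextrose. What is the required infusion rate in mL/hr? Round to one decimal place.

Dose = 19.7 mcg/kg/min × 74.1 kg = 1459.77 mcg/min
1459.77 mcg/min × 60 min/hr = 87586.2 mcg/hr
Concentration = 189 mg ÷ 205 mL = 0.9219512 mg/mL = 921.9512 mcg/mL
Rate = 87586.2 mcg/hr ÷ 921.9512 mcg/mL = 95.0009 mL/hr

95.0 mL/hr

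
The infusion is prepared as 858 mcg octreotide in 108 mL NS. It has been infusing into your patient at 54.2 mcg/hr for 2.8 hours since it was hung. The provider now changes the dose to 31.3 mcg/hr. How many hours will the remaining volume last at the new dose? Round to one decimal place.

Initial rate:
Concentration = 858 mcg ÷ 108 mL = 7.944444 mcg/mL
Rate = 54.2 mcg/hr ÷ 7.944444 mcg/mL = 6.822378 mL/hr
Volume infused so far = 6.822378 mL/hr × 2.8 hr = 19.10266 mL
Volume remaining = 108 − 19.10266 = 88.89734 mL
New rate:
Rate = 31.3 mcg/hr ÷ 7.944444 mcg/mL = 3.93986 mL/hr
Time remaining = 88.89734 mL ÷ 3.93986 mL/hr = 22.56358 hr

22.6 hours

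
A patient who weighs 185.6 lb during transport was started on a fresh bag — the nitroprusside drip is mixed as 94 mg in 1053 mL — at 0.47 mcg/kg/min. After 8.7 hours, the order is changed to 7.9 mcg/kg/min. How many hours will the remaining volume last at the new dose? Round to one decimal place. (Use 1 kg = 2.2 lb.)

Initial rate:
Weight = 185.6 lb ÷ 2.2 lb/kg = 84.36364 kg
Dose = 0.47 mcg/kg/min × 84.36364 kg = 39.65091 mcg/min
39.65091 mcg/min × 60 min/hr = 2379.055 mcg/hr
Concentration = 94 mg ÷ 1053 mL = 0.08926876 mg/mL = 89.26876 mcg/mL
Rate = 2379.055 mcg/hr ÷ 89.26876 mcg/mL = 26.65047 mL/hr
Volume infused so far = 26.65047 mL/hr × 8.7 hr = 231.8591 mL
Volume remaining = 1053 − 231.8591 = 821.1409 mL
New rate:
Dose = 7.9 mcg/kg/min × 84.36364 kg = 666.4727 mcg/min
666.4727 mcg/min × 60 min/hr = 39988.36 mcg/hr
Rate = 39988.36 mcg/hr ÷ 89.26876 mcg/mL = 447.9548 mL/hr
Time remaining = 821.1409 mL ÷ 447.9548 mL/hr = 1.833089 hr

1.8 hours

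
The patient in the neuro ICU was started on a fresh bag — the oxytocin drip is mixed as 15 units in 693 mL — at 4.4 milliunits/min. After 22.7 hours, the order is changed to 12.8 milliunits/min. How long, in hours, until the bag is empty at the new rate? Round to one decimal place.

Initial rate:
4.4 milliunits/min × 60 min/hr = 264 milliunits/hr
Concentration = 15 units ÷ 693 mL = 0.02164502 units/mL = 21.64502 milliunits/mL
Rate = 264 milliunits/hr ÷ 21.64502 milliunits/mL = 12.1968 mL/hr
Volume infused so far = 12.1968 mL/hr × 22.7 hr = 276.8674 mL
Volume remaining = 693 − 276.8674 = 416.1326 mL
New rate:
12.8 milliunits/min × 60 min/hr = 768 milliunits/hr
Rate = 768 milliunits/hr ÷ 21.64502 milliunits/mL = 35.4816 mL/hr
Time remaining = 416.1326 mL ÷ 35.4816 mL/hr = 11.72812 hr

11.7 hours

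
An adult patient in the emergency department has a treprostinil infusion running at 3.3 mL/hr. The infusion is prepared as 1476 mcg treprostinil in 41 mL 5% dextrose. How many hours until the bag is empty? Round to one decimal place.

12.4 hours

Duration = 41 mL ÷ 3.3 mL/hr = 12.42424 hr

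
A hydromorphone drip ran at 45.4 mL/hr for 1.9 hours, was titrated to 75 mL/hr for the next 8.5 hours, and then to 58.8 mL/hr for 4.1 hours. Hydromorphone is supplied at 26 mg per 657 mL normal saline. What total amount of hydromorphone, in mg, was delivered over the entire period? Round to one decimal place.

38.2 mg

Concentration = 26 mg ÷ 657 mL = 0.03957382 mg/mL
Stage 1: 45.4 mL/hr × 1.9 hr = 86.26 mL → 86.26 mL × 0.03957382 mg/mL = 3.413638 mg
Stage 2: 75 mL/hr × 8.5 hr = 637.5 mL → 637.5 mL × 0.03957382 mg/mL = 25.22831 mg
Stage 3: 58.8 mL/hr × 4.1 hr = 241.08 mL → 241.08 mL × 0.03957382 mg/mL = 9.540457 mg
Total = 3.413638 + 25.22831 + 9.540457 = 38.1824 mg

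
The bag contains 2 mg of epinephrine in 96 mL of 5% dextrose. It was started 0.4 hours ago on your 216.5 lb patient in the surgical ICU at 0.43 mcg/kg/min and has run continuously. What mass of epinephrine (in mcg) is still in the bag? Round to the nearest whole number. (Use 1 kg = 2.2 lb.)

984 mcg

Weight = 216.5 lb ÷ 2.2 lb/kg = 98.40909 kg
Dose = 0.43 mcg/kg/min × 98.40909 kg = 42.31591 mcg/min
42.31591 mcg/min × 60 min/hr = 2538.955 mcg/hr
Concentration = 2 mg ÷ 96 mL = 0.02083333 mg/mL = 20.83333 mcg/mL
Rate = 2538.955 mcg/hr ÷ 20.83333 mcg/mL = 121.8698 mL/hr
Volume infused = 121.8698 mL/hr × 0.4 hr = 48.74793 mL
Volume remaining = 96 − 48.74793 = 47.25207 mL
Drug remaining = 47.25207 mL × 20.83333 mcg/mL = 984.4182 mcg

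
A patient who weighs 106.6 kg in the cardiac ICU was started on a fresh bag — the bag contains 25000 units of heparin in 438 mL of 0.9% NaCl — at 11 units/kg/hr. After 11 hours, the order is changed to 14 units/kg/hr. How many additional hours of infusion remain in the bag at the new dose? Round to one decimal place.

8.1 hours

Initial rate:
Dose = 11 units/kg/hr × 106.6 kg = 1172.6 units/hr
Concentration = 25000 units ÷ 438 mL = 57.07763 units/mL
Rate = 1172.6 units/hr ÷ 57.07763 units/mL = 20.54395 mL/hr
Volume infused so far = 20.54395 mL/hr × 11 hr = 225.9835 mL
Volume remaining = 438 − 225.9835 = 212.0165 mL
New rate:
Dose = 14 units/kg/hr × 106.6 kg = 1492.4 units/hr
Rate = 1492.4 units/hr ÷ 57.07763 units/mL = 26.14685 mL/hr
Time remaining = 212.0165 mL ÷ 26.14685 mL/hr = 8.108684 hr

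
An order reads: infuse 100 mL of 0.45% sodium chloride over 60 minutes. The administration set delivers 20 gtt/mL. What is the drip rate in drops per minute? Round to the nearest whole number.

100 mL ÷ (60 min) = 1.666667 mL/min
1.666667 mL/min × 20 gtt/mL = 33.33333 gtt/min

33 gtt/min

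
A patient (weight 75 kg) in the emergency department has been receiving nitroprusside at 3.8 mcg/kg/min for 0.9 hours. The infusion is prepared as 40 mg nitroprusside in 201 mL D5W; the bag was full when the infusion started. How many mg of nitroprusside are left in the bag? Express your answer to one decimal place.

24.6 mg

Dose = 3.8 mcg/kg/min × 75 kg = 285 mcg/min
285 mcg/min × 60 min/hr = 17100 mcg/hr
Concentration = 40 mg ÷ 201 mL = 0.199005 mg/mL = 199.005 mcg/mL
Rate = 17100 mcg/hr ÷ 199.005 mcg/mL = 85.9275 mL/hr
Volume infused = 85.9275 mL/hr × 0.9 hr = 77.33475 mL
Volume remaining = 201 − 77.33475 = 123.6653 mL
Drug remaining = 123.6653 mL × 199.005 mcg/mL = 24610 mcg = 24.61 mg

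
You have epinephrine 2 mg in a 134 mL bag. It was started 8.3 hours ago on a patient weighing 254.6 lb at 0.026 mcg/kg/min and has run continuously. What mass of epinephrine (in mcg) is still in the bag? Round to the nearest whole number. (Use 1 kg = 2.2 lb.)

502 mcg

Weight = 254.6 lb ÷ 2.2 lb/kg = 115.7273 kg
Dose = 0.026 mcg/kg/min × 115.7273 kg = 3.008909 mcg/min
3.008909 mcg/min × 60 min/hr = 180.5345 mcg/hr
Concentration = 2 mg ÷ 134 mL = 0.01492537 mg/mL = 14.92537 mcg/mL
Rate = 180.5345 mcg/hr ÷ 14.92537 mcg/mL = 12.09581 mL/hr
Volume infused = 12.09581 mL/hr × 8.3 hr = 100.3953 mL
Volume remaining = 134 − 100.3953 = 33.60474 mL
Drug remaining = 33.60474 mL × 14.92537 mcg/mL = 501.5633 mcg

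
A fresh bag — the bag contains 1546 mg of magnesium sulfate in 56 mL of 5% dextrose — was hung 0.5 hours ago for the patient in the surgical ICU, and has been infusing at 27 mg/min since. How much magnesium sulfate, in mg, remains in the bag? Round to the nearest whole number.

736 mg

27 mg/min × 60 min/hr = 1620 mg/hr
Concentration = 1546 mg ÷ 56 mL = 27.60714 mg/mL
Rate = 1620 mg/hr ÷ 27.60714 mg/mL = 58.68047 mL/hr
Volume infused = 58.68047 mL/hr × 0.5 hr = 29.34023 mL
Volume remaining = 56 − 29.34023 = 26.65977 mL
Drug remaining = 26.65977 mL × 27.60714 mg/mL = 736 mg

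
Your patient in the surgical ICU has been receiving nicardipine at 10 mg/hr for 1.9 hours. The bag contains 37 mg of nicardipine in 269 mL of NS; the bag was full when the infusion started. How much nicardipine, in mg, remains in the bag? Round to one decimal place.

18.0 mg

Concentration = 37 mg ÷ 269 mL = 0.1375465 mg/mL
Rate = 10 mg/hr ÷ 0.1375465 mg/mL = 72.7027 mL/hr
Volume infused = 72.7027 mL/hr × 1.9 hr = 138.1351 mL
Volume remaining = 269 − 138.1351 = 130.8649 mL
Drug remaining = 130.8649 mL × 0.1375465 mg/mL = 18 mg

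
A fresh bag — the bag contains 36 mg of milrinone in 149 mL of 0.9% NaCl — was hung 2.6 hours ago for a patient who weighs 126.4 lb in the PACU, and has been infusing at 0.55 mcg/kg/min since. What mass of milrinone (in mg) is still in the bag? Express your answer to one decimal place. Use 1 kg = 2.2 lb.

Weight = 126.4 lb ÷ 2.2 lb/kg = 57.45455 kg
Dose = 0.55 mcg/kg/min × 57.45455 kg = 31.6 mcg/min
31.6 mcg/min × 60 min/hr = 1896 mcg/hr
Concentration = 36 mg ÷ 149 mL = 0.2416107 mg/mL = 241.6107 mcg/mL
Rate = 1896 mcg/hr ÷ 241.6107 mcg/mL = 7.847333 mL/hr
Volume infused = 7.847333 mL/hr × 2.6 hr = 20.40307 mL
Volume remaining = 149 − 20.40307 = 128.5969 mL
Drug remaining = 128.5969 mL × 241.6107 mcg/mL = 31070.4 mcg = 31.0704 mg

31.1 mg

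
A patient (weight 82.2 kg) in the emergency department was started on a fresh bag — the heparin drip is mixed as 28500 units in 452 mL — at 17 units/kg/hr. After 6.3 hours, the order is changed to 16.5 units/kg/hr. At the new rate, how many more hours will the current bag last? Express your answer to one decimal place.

Initial rate:
Dose = 17 units/kg/hr × 82.2 kg = 1397.4 units/hr
Concentration = 28500 units ÷ 452 mL = 63.0531 units/mL
Rate = 1397.4 units/hr ÷ 63.0531 units/mL = 22.16227 mL/hr
Volume infused so far = 22.16227 mL/hr × 6.3 hr = 139.6223 mL
Volume remaining = 452 − 139.6223 = 312.3777 mL
New rate:
Dose = 16.5 units/kg/hr × 82.2 kg = 1356.3 units/hr
Rate = 1356.3 units/hr ÷ 63.0531 units/mL = 21.51044 mL/hr
Time remaining = 312.3777 mL ÷ 21.51044 mL/hr = 14.52214 hr

14.5 hours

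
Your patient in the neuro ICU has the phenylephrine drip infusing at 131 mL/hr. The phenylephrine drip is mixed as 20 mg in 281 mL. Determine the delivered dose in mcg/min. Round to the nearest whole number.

Concentration = 20 mg ÷ 281 mL = 0.07117438 mg/mL = 71.17438 mcg/mL
Drug rate = 131 mL/hr × 71.17438 mcg/mL = 9323.843 mcg/hr
9323.843 mcg/hr ÷ 60 min/hr = 155.3974 mcg/min

155 mcg/min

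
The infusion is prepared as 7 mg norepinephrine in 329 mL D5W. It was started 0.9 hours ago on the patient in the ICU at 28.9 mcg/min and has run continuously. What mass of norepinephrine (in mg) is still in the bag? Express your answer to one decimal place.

5.4 mg

28.9 mcg/min × 60 min/hr = 1734 mcg/hr
Concentration = 7 mg ÷ 329 mL = 0.0212766 mg/mL = 21.2766 mcg/mL
Rate = 1734 mcg/hr ÷ 21.2766 mcg/mL = 81.498 mL/hr
Volume infused = 81.498 mL/hr × 0.9 hr = 73.3482 mL
Volume remaining = 329 − 73.3482 = 255.6518 mL
Drug remaining = 255.6518 mL × 21.2766 mcg/mL = 5439.4 mcg = 5.4394 mg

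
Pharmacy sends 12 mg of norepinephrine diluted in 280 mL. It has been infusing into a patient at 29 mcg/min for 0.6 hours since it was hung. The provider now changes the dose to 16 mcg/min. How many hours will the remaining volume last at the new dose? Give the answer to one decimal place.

Initial rate:
29 mcg/min × 60 min/hr = 1740 mcg/hr
Concentration = 12 mg ÷ 280 mL = 0.04285714 mg/mL = 42.85714 mcg/mL
Rate = 1740 mcg/hr ÷ 42.85714 mcg/mL = 40.6 mL/hr
Volume infused so far = 40.6 mL/hr × 0.6 hr = 24.36 mL
Volume remaining = 280 − 24.36 = 255.64 mL
New rate:
16 mcg/min × 60 min/hr = 960 mcg/hr
Rate = 960 mcg/hr ÷ 42.85714 mcg/mL = 22.4 mL/hr
Time remaining = 255.64 mL ÷ 22.4 mL/hr = 11.4125 hr

11.4 hours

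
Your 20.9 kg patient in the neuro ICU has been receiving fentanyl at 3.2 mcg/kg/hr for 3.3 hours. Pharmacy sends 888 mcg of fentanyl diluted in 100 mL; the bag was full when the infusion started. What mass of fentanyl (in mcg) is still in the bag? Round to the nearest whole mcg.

667 mcg

Dose = 3.2 mcg/kg/hr × 20.9 kg = 66.88 mcg/hr
Concentration = 888 mcg ÷ 100 mL = 8.88 mcg/mL
Rate = 66.88 mcg/hr ÷ 8.88 mcg/mL = 7.531532 mL/hr
Volume infused = 7.531532 mL/hr × 3.3 hr = 24.85405 mL
Volume remaining = 100 − 24.85405 = 75.14595 mL
Drug remaining = 75.14595 mL × 8.88 mcg/mL = 667.296 mcg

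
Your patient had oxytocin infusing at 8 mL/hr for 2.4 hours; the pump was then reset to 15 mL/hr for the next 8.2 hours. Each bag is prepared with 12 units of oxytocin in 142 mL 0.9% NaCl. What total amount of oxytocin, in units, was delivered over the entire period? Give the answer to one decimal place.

12.0 units

Concentration = 12 units ÷ 142 mL = 0.08450704 units/mL
Stage 1: 8 mL/hr × 2.4 hr = 19.2 mL → 19.2 mL × 0.08450704 units/mL = 1.622535 units
Stage 2: 15 mL/hr × 8.2 hr = 123 mL → 123 mL × 0.08450704 units/mL = 10.39437 units
Total = 1.622535 + 10.39437 = 12.0169 units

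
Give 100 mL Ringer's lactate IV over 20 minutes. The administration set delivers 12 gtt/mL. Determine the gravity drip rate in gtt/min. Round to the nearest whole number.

100 mL ÷ (20 min) = 5 mL/min
5 mL/min × 12 gtt/mL = 60 gtt/min

60 gtt/min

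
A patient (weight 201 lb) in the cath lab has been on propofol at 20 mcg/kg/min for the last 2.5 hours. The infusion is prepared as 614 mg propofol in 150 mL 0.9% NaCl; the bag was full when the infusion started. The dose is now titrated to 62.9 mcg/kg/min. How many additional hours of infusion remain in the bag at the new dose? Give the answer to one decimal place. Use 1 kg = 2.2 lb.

1.0 hours

Initial rate:
Weight = 201 lb ÷ 2.2 lb/kg = 91.36364 kg
Dose = 20 mcg/kg/min × 91.36364 kg = 1827.273 mcg/min
1827.273 mcg/min × 60 min/hr = 109636.4 mcg/hr
Concentration = 614 mg ÷ 150 mL = 4.093333 mg/mL = 4093.333 mcg/mL
Rate = 109636.4 mcg/hr ÷ 4093.333 mcg/mL = 26.78413 mL/hr
Volume infused so far = 26.78413 mL/hr × 2.5 hr = 66.96032 mL
Volume remaining = 150 − 66.96032 = 83.03968 mL
New rate:
Dose = 62.9 mcg/kg/min × 91.36364 kg = 5746.773 mcg/min
5746.773 mcg/min × 60 min/hr = 344806.4 mcg/hr
Rate = 344806.4 mcg/hr ÷ 4093.333 mcg/mL = 84.23608 mL/hr
Time remaining = 83.03968 mL ÷ 84.23608 mL/hr = 0.985797 hr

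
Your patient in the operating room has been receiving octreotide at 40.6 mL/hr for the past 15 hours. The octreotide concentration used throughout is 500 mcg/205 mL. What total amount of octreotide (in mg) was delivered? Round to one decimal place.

1.5 mg

Concentration = 500 mcg ÷ 205 mL = 2.439024 mcg/mL
Drug rate = 40.6 mL/hr × 2.439024 mcg/mL = 99.02439 mcg/hr
Total = 99.02439 mcg/hr × 15 hr = 1485.366 mcg = 1.485366 mg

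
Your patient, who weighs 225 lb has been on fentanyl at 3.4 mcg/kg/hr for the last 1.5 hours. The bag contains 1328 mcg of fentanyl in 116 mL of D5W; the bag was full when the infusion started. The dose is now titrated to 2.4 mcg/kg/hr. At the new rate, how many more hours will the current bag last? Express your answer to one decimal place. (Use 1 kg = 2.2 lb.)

Initial rate:
Weight = 225 lb ÷ 2.2 lb/kg = 102.2727 kg
Dose = 3.4 mcg/kg/hr × 102.2727 kg = 347.7273 mcg/hr
Concentration = 1328 mcg ÷ 116 mL = 11.44828 mcg/mL
Rate = 347.7273 mcg/hr ÷ 11.44828 mcg/mL = 30.37377 mL/hr
Volume infused so far = 30.37377 mL/hr × 1.5 hr = 45.56065 mL
Volume remaining = 116 − 45.56065 = 70.43935 mL
New rate:
Dose = 2.4 mcg/kg/hr × 102.2727 kg = 245.4545 mcg/hr
Rate = 245.4545 mcg/hr ÷ 11.44828 mcg/mL = 21.44031 mL/hr
Time remaining = 70.43935 mL ÷ 21.44031 mL/hr = 3.28537 hr

3.3 hours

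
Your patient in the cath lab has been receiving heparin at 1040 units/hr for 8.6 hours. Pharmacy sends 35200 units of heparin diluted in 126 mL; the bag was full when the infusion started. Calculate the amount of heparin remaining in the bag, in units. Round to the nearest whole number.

Concentration = 35200 units ÷ 126 mL = 279.3651 units/mL
Rate = 1040 units/hr ÷ 279.3651 units/mL = 3.722727 mL/hr
Volume infused = 3.722727 mL/hr × 8.6 hr = 32.01545 mL
Volume remaining = 126 − 32.01545 = 93.98455 mL
Drug remaining = 93.98455 mL × 279.3651 units/mL = 26256 units

26256 units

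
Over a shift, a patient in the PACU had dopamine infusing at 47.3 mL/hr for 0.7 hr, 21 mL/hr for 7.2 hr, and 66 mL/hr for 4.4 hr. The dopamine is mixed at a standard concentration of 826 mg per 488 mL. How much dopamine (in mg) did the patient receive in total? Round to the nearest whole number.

804 mg

Concentration = 826 mg ÷ 488 mL = 1.692623 mg/mL
Stage 1: 47.3 mL/hr × 0.7 hr = 33.11 mL → 33.11 mL × 1.692623 mg/mL = 56.04275 mg
Stage 2: 21 mL/hr × 7.2 hr = 151.2 mL → 151.2 mL × 1.692623 mg/mL = 255.9246 mg
Stage 3: 66 mL/hr × 4.4 hr = 290.4 mL → 290.4 mL × 1.692623 mg/mL = 491.5377 mg
Total = 56.04275 + 255.9246 + 491.5377 = 803.505 mg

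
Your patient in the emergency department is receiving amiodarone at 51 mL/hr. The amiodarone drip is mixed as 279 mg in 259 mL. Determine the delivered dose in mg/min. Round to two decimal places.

Concentration = 279 mg ÷ 259 mL = 1.07722 mg/mL
Drug rate = 51 mL/hr × 1.07722 mg/mL = 54.93822 mg/hr
54.93822 mg/hr ÷ 60 min/hr = 0.9156371 mg/min

0.92 mg/min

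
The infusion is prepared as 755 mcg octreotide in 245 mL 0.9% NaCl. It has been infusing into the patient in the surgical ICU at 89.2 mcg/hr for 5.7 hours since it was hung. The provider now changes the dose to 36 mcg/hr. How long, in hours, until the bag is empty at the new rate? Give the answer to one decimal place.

6.8 hours

Initial rate:
Concentration = 755 mcg ÷ 245 mL = 3.081633 mcg/mL
Rate = 89.2 mcg/hr ÷ 3.081633 mcg/mL = 28.9457 mL/hr
Volume infused so far = 28.9457 mL/hr × 5.7 hr = 164.9905 mL
Volume remaining = 245 − 164.9905 = 80.00954 mL
New rate:
Rate = 36 mcg/hr ÷ 3.081633 mcg/mL = 11.68212 mL/hr
Time remaining = 80.00954 mL ÷ 11.68212 mL/hr = 6.848889 hr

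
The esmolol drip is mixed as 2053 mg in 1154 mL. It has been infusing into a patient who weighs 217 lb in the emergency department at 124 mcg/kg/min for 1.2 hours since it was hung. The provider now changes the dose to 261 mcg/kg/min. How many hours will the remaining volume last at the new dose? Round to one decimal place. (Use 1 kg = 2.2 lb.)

0.8 hours

Initial rate:
Weight = 217 lb ÷ 2.2 lb/kg = 98.63636 kg
Dose = 124 mcg/kg/min × 98.63636 kg = 12230.91 mcg/min
12230.91 mcg/min × 60 min/hr = 733854.5 mcg/hr
Concentration = 2053 mg ÷ 1154 mL = 1.779029 mg/mL = 1779.029 mcg/mL
Rate = 733854.5 mcg/hr ÷ 1779.029 mcg/mL = 412.5027 mL/hr
Volume infused so far = 412.5027 mL/hr × 1.2 hr = 495.0033 mL
Volume remaining = 1154 − 495.0033 = 658.9967 mL
New rate:
Dose = 261 mcg/kg/min × 98.63636 kg = 25744.09 mcg/min
25744.09 mcg/min × 60 min/hr = 1544645 mcg/hr
Rate = 1544645 mcg/hr ÷ 1779.029 mcg/mL = 868.2518 mL/hr
Time remaining = 658.9967 mL ÷ 868.2518 mL/hr = 0.7589926 hr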